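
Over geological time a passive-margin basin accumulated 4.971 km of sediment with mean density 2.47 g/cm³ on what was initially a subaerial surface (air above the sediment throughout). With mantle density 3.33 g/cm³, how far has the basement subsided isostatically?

Subaerial load: s = t ρ_sed / ρ_m = 4.971 km × 2.47/3.33 = 3.69 km.

3.69 km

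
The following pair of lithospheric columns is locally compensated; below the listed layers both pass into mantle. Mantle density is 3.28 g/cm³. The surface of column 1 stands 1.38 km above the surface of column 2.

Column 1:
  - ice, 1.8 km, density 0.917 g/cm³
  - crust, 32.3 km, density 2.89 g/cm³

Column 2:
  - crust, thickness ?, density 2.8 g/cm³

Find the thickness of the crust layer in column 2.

25.7 km

Take the compensation level at the base of the deeper column (depth z_c below the surface of column 1) and equate Σ ρ_i t_i down to z_c; mantle fills any gap and the z_c terms cancel.
Column 1: 1.8×0.917 + 32.3×2.89 + (z_c − 34.1)×3.28
Column 2: 1.38×0 + x×2.8 + (z_c − 1.38 − 0 − x)×3.28
The z_c×3.28 term appears on both sides and cancels. Collect the known terms of each column as K = Σ(ρt)_known − 3.28 × (depth of known layers): K_1 = 94.9976 − 3.28×34.1 = −16.8504; K_2 = 0 − 3.28×(1.38 + 0) = −4.5264.
Balance: K_1 = K_2 − x×(3.28 − 2.8), so x = (K_2 − K_1)/(3.28 − 2.8) = 12.324/0.48 = 25.7 km.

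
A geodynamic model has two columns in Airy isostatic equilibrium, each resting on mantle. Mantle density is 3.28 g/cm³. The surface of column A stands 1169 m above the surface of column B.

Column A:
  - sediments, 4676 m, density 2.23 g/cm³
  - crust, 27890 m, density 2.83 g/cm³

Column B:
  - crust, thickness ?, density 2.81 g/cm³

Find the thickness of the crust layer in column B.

29000 m

Take the compensation level at the base of the deeper column (depth z_c below the surface of column A) and equate Σ ρ_i t_i down to z_c; mantle fills any gap and the z_c terms cancel.
Column A: 4676×2.23 + 27890×2.83 + (z_c − 32566)×3.28
Column B: 1169×0 + x×2.81 + (z_c − 1169 − 0 − x)×3.28
The z_c×3.28 term appears on both sides and cancels. Collect the known terms of each column as K = Σ(ρt)_known − 3.28 × (depth of known layers): K_A = 89356.18 − 3.28×32566 = −17460.3; K_B = 0 − 3.28×(1169 + 0) = −3834.32.
Balance: K_A = K_B − x×(3.28 − 2.81), so x = (K_B − K_A)/(3.28 − 2.81) = 13626/0.47 = 29000 m.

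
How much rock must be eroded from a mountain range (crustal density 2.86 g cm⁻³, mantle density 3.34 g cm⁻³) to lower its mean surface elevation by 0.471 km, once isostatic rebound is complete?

Net drop Δ = e − u = e − e ρ_c/ρ_m = e (ρ_m − ρ_c)/ρ_m.
e = Δ ρ_m/(ρ_m − ρ_c) = 0.471 km × 3.34/0.48 = 3.28 km.

3.28 km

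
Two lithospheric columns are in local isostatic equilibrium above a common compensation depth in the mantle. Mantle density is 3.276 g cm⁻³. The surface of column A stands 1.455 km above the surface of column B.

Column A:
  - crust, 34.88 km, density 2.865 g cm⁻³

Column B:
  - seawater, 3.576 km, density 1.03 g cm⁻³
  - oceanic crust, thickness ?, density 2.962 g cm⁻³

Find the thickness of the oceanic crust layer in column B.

Take the compensation level at the base of the deeper column (depth z_c below the surface of column A) and equate Σ ρ_i t_i down to z_c; mantle fills any gap and the z_c terms cancel.
Column A: 34.88×2.865 + (z_c − 34.88)×3.276
Column B: 1.455×0 + 3.576×1.03 + x×2.962 + (z_c − 1.455 − 3.576 − x)×3.276
The z_c×3.276 term appears on both sides and cancels. Collect the known terms of each column as K = Σ(ρt)_known − 3.276 × (depth of known layers): K_A = 99.9312 − 3.276×34.88 = −14.33568; K_B = 3.68328 − 3.276×(1.455 + 3.576) = −12.798276.
Balance: K_A = K_B − x×(3.276 − 2.962), so x = (K_B − K_A)/(3.276 − 2.962) = 1.5374/0.314 = 4.9 km.

4.9 km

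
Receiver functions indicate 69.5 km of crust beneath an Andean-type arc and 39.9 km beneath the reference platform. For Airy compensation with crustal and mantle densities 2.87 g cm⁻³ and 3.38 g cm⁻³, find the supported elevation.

4.47 km

Excess crust Δ = 69.5 km − 39.9 km = 29.6 km, split between elevation h and root r with h + r = Δ.
Airy balance ρ_c h = (ρ_m − ρ_c) r gives r = h ρ_c/(ρ_m − ρ_c), so h (1 + ρ_c/(ρ_m − ρ_c)) = Δ, i.e. h = Δ (ρ_m − ρ_c)/ρ_m.
h = 29.6 km × 0.51/3.38 = 4.47 km.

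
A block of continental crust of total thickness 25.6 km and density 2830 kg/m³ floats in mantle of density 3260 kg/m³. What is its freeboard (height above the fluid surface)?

Floating equilibrium: submerged depth d = t ρ_obj/ρ_fluid = 25.6 km × 2830/3260 = 22.22 km.
Freeboard = t − d = 25.6 km − 22.22 km = 3.38 km.

3.38 km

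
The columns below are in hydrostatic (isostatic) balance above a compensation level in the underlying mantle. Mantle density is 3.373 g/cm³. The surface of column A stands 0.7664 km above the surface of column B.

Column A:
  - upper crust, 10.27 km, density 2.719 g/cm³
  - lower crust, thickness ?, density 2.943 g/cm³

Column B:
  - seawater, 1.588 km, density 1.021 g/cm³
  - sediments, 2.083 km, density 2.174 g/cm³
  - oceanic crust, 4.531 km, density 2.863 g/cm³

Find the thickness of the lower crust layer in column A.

10.3 km

Take the compensation level at the base of the deeper column (depth z_c below the surface of column A) and equate Σ ρ_i t_i down to z_c; mantle fills any gap and the z_c terms cancel.
Column A: 10.27×2.719 + x×2.943 + (z_c − 10.27 − x)×3.373
Column B: 0.7664×0 + 1.588×1.021 + 2.083×2.174 + 4.531×2.863 + (z_c − 0.7664 − 8.202)×3.373
The z_c×3.373 term appears on both sides and cancels. Collect the known terms of each column as K = Σ(ρt)_known − 3.373 × (depth of known layers): K_A = 27.92413 − 3.373×10.27 = −6.71658; K_B = 19.122043 − 3.373×(0.7664 + 8.202) = −11.1283702.
Balance: K_A − x×(3.373 − 2.943) = K_B, so x = (K_A − K_B)/(3.373 − 2.943) = 4.41179/0.43 = 10.3 km.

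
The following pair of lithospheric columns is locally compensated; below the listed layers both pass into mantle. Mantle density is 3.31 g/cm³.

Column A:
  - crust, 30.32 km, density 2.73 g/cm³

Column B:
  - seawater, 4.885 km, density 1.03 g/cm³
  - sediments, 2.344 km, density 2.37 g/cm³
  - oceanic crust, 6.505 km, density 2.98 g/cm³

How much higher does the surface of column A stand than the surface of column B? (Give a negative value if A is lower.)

For any compensation level in the mantle, the mantle terms cancel and isostasy reduces to e = (Σt_A − Σt_B) − (Σ(ρt)_A − Σ(ρt)_B) / ρ_m.
Σt_A = 30.32 km; Σt_B = 13.734 km; Σ(ρt)_A = 82.7736; Σ(ρt)_B = 29.97173 (in km·g/cm³).
e = (30.32 − 13.734) − (82.7736 − 29.97173) / 3.31 = 0.634 km.

0.634 km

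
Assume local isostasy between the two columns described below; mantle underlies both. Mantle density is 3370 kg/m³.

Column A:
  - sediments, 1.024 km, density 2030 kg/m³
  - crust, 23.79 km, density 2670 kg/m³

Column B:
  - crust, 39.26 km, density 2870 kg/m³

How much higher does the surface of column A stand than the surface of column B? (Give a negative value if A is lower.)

−0.476 km

For any compensation level in the mantle, the mantle terms cancel and isostasy reduces to e = (Σt_A − Σt_B) − (Σ(ρt)_A − Σ(ρt)_B) / ρ_m.
Σt_A = 24.814 km; Σt_B = 39.26 km; Σ(ρt)_A = 65598.02; Σ(ρt)_B = 112676.2 (in km·kg/m³).
e = (24.814 − 39.26) − (65598.02 − 112676.2) / 3370 = −0.476 km.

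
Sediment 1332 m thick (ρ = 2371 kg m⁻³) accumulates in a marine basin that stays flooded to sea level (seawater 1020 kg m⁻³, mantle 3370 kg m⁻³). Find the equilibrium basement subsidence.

Submarine loading: the sediment displaces seawater, and the subsidence is in turn flooded, so s (ρ_m − ρ_w) = t (ρ_sed − ρ_w).
s = 1332 m × (2371 − 1020) / (3370 − 1020) = 766 m.

766 m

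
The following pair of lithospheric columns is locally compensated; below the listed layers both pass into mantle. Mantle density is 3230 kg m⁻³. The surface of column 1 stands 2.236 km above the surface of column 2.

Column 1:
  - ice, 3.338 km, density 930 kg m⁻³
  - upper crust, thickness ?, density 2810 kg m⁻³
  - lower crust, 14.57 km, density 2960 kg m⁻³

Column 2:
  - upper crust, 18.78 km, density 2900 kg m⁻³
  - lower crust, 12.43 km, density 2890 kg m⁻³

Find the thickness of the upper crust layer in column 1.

Take the compensation level at the base of the deeper column (depth z_c below the surface of column 1) and equate Σ ρ_i t_i down to z_c; mantle fills any gap and the z_c terms cancel.
Column 1: 3.338×930 + x×2810 + 14.57×2960 + (z_c − 17.908 − x)×3230
Column 2: 2.236×0 + 18.78×2900 + 12.43×2890 + (z_c − 2.236 − 31.21)×3230
The z_c×3230 term appears on both sides and cancels. Collect the known terms of each column as K = Σ(ρt)_known − 3230 × (depth of known layers): K_1 = 46231.54 − 3230×17.908 = −11611.3; K_2 = 90384.7 − 3230×(2.236 + 31.21) = −17645.88.
Balance: K_1 − x×(3230 − 2810) = K_2, so x = (K_1 − K_2)/(3230 − 2810) = 6034.58/420 = 14.4 km.

14.4 km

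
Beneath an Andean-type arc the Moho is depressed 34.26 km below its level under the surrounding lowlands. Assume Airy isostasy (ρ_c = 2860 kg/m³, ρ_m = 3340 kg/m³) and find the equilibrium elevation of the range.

5.75 km

Balancing pressure at the compensation depth: ρ_c h = (ρ_m − ρ_c) r.
h = r (ρ_m − ρ_c) / ρ_c = 34.26 km × (3340 − 2860) / 2860 = 5.75 km.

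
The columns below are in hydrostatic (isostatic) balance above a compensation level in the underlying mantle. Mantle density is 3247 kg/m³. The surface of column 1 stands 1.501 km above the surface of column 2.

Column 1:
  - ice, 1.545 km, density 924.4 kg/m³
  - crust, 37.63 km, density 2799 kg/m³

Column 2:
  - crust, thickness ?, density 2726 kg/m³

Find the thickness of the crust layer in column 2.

29.9 km

Take the compensation level at the base of the deeper column (depth z_c below the surface of column 1) and equate Σ ρ_i t_i down to z_c; mantle fills any gap and the z_c terms cancel.
Column 1: 1.545×924.4 + 37.63×2799 + (z_c − 39.175)×3247
Column 2: 1.501×0 + x×2726 + (z_c − 1.501 − 0 − x)×3247
The z_c×3247 term appears on both sides and cancels. Collect the known terms of each column as K = Σ(ρt)_known − 3247 × (depth of known layers): K_1 = 106754.568 − 3247×39.175 = −20446.657; K_2 = 0 − 3247×(1.501 + 0) = −4873.747.
Balance: K_1 = K_2 − x×(3247 − 2726), so x = (K_2 − K_1)/(3247 − 2726) = 15572.9/521 = 29.9 km.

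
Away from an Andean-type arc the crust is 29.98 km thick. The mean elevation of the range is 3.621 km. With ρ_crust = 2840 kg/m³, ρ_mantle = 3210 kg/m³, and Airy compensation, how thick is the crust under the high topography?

Root depth r = h ρ_c / (ρ_m − ρ_c) = 3.621 km × 2840 / 370 = 27.79 km.
Total thickness = T + h + r = 29.98 km + 3.621 km + 27.79 km = 61.4 km.

61.4 km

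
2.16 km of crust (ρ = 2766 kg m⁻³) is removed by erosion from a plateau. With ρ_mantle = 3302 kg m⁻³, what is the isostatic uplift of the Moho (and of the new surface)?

Unloading: uplift u = e ρ_c/ρ_m = 2.16 km × 2766/3302 = 1.81 km.

1.81 km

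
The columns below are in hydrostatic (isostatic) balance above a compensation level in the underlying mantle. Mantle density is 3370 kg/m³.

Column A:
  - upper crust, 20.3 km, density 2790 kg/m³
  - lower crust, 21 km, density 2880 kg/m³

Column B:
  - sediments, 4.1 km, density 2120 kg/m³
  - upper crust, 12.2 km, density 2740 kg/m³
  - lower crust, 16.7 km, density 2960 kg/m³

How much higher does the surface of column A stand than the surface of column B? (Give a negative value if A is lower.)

For any compensation level in the mantle, the mantle terms cancel and isostasy reduces to e = (Σt_A − Σt_B) − (Σ(ρt)_A − Σ(ρt)_B) / ρ_m.
Σt_A = 41.3 km; Σt_B = 33 km; Σ(ρt)_A = 117117; Σ(ρt)_B = 91552 (in km·kg/m³).
e = (41.3 − 33) − (117117 − 91552) / 3370 = 0.714 km.

0.714 km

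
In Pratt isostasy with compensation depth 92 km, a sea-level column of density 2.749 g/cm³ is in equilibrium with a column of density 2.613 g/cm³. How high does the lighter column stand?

ρ_ref D = ρ (D + h) → h = D (ρ_ref − ρ)/ρ.
h = 92 km × (2.749 − 2.613)/2.613 = 4.79 km.

4.79 km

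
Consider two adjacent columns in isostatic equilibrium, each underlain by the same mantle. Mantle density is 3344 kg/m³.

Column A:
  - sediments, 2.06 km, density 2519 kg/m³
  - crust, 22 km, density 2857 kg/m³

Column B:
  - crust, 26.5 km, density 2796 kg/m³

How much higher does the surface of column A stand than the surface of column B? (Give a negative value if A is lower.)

−0.631 km

For any compensation level in the mantle, the mantle terms cancel and isostasy reduces to e = (Σt_A − Σt_B) − (Σ(ρt)_A − Σ(ρt)_B) / ρ_m.
Σt_A = 24.06 km; Σt_B = 26.5 km; Σ(ρt)_A = 68043.14; Σ(ρt)_B = 74094 (in km·kg/m³).
e = (24.06 − 26.5) − (68043.14 − 74094) / 3344 = −0.631 km.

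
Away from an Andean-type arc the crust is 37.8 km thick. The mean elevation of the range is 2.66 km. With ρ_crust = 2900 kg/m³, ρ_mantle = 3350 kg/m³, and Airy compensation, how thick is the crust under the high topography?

57.6 km

Root depth r = h ρ_c / (ρ_m − ρ_c) = 2.66 km × 2900 / 450 = 17.14 km.
Total thickness = T + h + r = 37.8 km + 2.66 km + 17.14 km = 57.6 km.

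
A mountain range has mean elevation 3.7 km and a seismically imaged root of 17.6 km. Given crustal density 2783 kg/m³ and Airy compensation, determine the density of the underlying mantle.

3370 kg/m³

Airy balance: ρ_c h = (ρ_m − ρ_c) r → ρ_m = ρ_c (1 + h/r).
ρ_m = 2783 × (1 + 3.7 km/17.6 km) = 3370 kg/m³.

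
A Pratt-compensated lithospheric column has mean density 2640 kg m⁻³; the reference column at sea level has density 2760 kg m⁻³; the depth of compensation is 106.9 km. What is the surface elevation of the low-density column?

4.86 km

ρ_ref D = ρ (D + h) → h = D (ρ_ref − ρ)/ρ.
h = 106.9 km × (2760 − 2640)/2640 = 4.86 km.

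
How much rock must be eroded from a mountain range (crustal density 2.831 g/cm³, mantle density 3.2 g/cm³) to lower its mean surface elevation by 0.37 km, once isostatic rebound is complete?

Net drop Δ = e − u = e − e ρ_c/ρ_m = e (ρ_m − ρ_c)/ρ_m.
e = Δ ρ_m/(ρ_m − ρ_c) = 0.37 km × 3.2/0.369 = 3.21 km.

3.21 km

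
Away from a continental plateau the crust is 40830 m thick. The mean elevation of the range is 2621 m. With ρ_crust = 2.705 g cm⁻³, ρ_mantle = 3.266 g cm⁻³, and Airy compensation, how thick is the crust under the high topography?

56100 m

Root depth r = h ρ_c / (ρ_m − ρ_c) = 2621 m × 2.705 / 0.561 = 12640 m.
Total thickness = T + h + r = 40830 m + 2621 m + 12640 m = 56100 m.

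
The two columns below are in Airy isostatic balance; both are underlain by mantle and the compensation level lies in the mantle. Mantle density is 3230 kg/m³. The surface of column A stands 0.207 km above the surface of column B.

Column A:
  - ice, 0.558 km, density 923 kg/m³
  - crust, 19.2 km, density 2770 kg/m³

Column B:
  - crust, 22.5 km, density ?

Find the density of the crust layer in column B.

2810 kg/m³

Take the compensation level at the base of the deeper column (depth z_c below the surface of column A) and equate Σ ρ_i t_i down to z_c; mantle fills any gap and the z_c terms cancel.
Column A: 0.558×923 + 19.2×2770 + (z_c − 19.758)×3230
Column B: 0.207×0 + 22.5×ρ + (z_c − 0.207 − 22.5)×3230
The z_c×3230 term appears on both sides and cancels. Collect the known terms of each column as K = Σ(ρt)_known − 3230 × (depth of known layers): K_A = 53699.034 − 3230×19.758 = −10119.306; K_B = 0 − 3230×(0.207 + 22.5) = −73343.61.
Balance: K_A = K_B + 22.5×ρ, so ρ = (K_A − K_B)/22.5 = 63224.3/22.5 = 2810 kg/m³.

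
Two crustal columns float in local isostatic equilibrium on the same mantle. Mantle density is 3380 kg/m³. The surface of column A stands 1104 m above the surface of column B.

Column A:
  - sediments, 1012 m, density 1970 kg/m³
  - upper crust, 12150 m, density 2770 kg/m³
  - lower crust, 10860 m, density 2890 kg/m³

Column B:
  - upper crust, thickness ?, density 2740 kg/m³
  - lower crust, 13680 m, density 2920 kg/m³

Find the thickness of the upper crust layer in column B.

6460 m

Take the compensation level at the base of the deeper column (depth z_c below the surface of column A) and equate Σ ρ_i t_i down to z_c; mantle fills any gap and the z_c terms cancel.
Column A: 1012×1970 + 12150×2770 + 10860×2890 + (z_c − 24022)×3380
Column B: 1104×0 + x×2740 + 13680×2920 + (z_c − 1104 − 13680 − x)×3380
The z_c×3380 term appears on both sides and cancels. Collect the known terms of each column as K = Σ(ρt)_known − 3380 × (depth of known layers): K_A = 67034540 − 3380×24022 = −14159820; K_B = 39945600 − 3380×(1104 + 13680) = −10024320.
Balance: K_A = K_B − x×(3380 − 2740), so x = (K_B − K_A)/(3380 − 2740) = 4135500/640 = 6460 m.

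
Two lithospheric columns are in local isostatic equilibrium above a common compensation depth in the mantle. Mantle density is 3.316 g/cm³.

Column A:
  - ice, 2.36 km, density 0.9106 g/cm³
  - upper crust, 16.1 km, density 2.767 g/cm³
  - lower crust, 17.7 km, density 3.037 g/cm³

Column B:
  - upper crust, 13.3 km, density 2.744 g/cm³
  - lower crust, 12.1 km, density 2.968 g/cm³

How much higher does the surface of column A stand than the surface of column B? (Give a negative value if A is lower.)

For any compensation level in the mantle, the mantle terms cancel and isostasy reduces to e = (Σt_A − Σt_B) − (Σ(ρt)_A − Σ(ρt)_B) / ρ_m.
Σt_A = 36.16 km; Σt_B = 25.4 km; Σ(ρt)_A = 100.452616; Σ(ρt)_B = 72.408 (in km·g/cm³).
e = (36.16 − 25.4) − (100.452616 − 72.408) / 3.316 = 2.3 km.

2.3 km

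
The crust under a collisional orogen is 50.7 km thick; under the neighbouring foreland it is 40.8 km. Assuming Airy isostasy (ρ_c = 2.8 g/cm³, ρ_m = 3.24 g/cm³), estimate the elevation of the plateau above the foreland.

1.34 km

Excess crust Δ = 50.7 km − 40.8 km = 9.9 km, split between elevation h and root r with h + r = Δ.
Airy balance ρ_c h = (ρ_m − ρ_c) r gives r = h ρ_c/(ρ_m − ρ_c), so h (1 + ρ_c/(ρ_m − ρ_c)) = Δ, i.e. h = Δ (ρ_m − ρ_c)/ρ_m.
h = 9.9 km × 0.44/3.24 = 1.34 km.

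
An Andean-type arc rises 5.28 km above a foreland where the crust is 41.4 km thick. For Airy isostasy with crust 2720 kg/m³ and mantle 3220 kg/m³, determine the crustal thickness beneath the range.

75.4 km

Root depth r = h ρ_c / (ρ_m − ρ_c) = 5.28 km × 2720 / 500 = 28.72 km.
Total thickness = T + h + r = 41.4 km + 5.28 km + 28.72 km = 75.4 km.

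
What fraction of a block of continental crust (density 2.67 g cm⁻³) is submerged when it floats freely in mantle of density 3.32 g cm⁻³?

Submerged fraction = ρ_obj/ρ_fluid = 2.67/3.32 = 80.4%.

80.4%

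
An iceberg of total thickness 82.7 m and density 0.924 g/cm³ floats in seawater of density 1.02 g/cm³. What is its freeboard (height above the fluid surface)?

Floating equilibrium: submerged depth d = t ρ_obj/ρ_fluid = 82.7 m × 0.924/1.02 = 74.92 m.
Freeboard = t − d = 82.7 m − 74.92 m = 7.78 m.

7.78 m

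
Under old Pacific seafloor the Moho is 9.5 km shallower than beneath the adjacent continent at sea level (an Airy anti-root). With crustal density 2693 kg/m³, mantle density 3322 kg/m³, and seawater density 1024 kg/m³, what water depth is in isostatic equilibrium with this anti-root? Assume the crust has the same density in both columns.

Replacing a thickness d of crust by seawater at the top must be balanced by replacing crust with mantle at the base: d (ρ_c − ρ_w) = a (ρ_m − ρ_c).
d = a (ρ_m − ρ_c)/(ρ_c − ρ_w) = 9.5 km × 629/1669 = 3.58 km.

3.58 km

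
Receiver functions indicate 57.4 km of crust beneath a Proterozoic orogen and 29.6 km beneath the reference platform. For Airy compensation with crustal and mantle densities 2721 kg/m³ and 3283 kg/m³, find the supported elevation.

4.76 km

Excess crust Δ = 57.4 km − 29.6 km = 27.8 km, split between elevation h and root r with h + r = Δ.
Airy balance ρ_c h = (ρ_m − ρ_c) r gives r = h ρ_c/(ρ_m − ρ_c), so h (1 + ρ_c/(ρ_m − ρ_c)) = Δ, i.e. h = Δ (ρ_m − ρ_c)/ρ_m.
h = 27.8 km × 562/3283 = 4.76 km.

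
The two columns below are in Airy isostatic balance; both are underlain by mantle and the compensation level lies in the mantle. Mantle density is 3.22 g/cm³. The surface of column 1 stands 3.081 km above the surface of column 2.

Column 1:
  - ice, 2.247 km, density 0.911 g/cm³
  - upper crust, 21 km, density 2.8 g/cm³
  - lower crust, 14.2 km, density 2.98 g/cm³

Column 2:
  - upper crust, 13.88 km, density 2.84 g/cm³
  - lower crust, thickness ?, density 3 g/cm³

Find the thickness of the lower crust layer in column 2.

Take the compensation level at the base of the deeper column (depth z_c below the surface of column 1) and equate Σ ρ_i t_i down to z_c; mantle fills any gap and the z_c terms cancel.
Column 1: 2.247×0.911 + 21×2.8 + 14.2×2.98 + (z_c − 37.447)×3.22
Column 2: 3.081×0 + 13.88×2.84 + x×3 + (z_c − 3.081 − 13.88 − x)×3.22
The z_c×3.22 term appears on both sides and cancels. Collect the known terms of each column as K = Σ(ρt)_known − 3.22 × (depth of known layers): K_1 = 103.163017 − 3.22×37.447 = −17.416323; K_2 = 39.4192 − 3.22×(3.081 + 13.88) = −15.19522.
Balance: K_1 = K_2 − x×(3.22 − 3), so x = (K_2 − K_1)/(3.22 − 3) = 2.2211/0.22 = 10.1 km.

10.1 km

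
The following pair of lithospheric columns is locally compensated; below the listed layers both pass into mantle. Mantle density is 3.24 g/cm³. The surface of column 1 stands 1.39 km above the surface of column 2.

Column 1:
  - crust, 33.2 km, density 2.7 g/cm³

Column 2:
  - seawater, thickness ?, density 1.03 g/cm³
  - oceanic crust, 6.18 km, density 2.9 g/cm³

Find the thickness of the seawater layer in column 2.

5.12 km

Take the compensation level at the base of the deeper column (depth z_c below the surface of column 1) and equate Σ ρ_i t_i down to z_c; mantle fills any gap and the z_c terms cancel.
Column 1: 33.2×2.7 + (z_c − 33.2)×3.24
Column 2: 1.39×0 + x×1.03 + 6.18×2.9 + (z_c − 1.39 − 6.18 − x)×3.24
The z_c×3.24 term appears on both sides and cancels. Collect the known terms of each column as K = Σ(ρt)_known − 3.24 × (depth of known layers): K_1 = 89.64 − 3.24×33.2 = −17.928; K_2 = 17.922 − 3.24×(1.39 + 6.18) = −6.6048.
Balance: K_1 = K_2 − x×(3.24 − 1.03), so x = (K_2 − K_1)/(3.24 − 1.03) = 11.3232/2.21 = 5.12 km.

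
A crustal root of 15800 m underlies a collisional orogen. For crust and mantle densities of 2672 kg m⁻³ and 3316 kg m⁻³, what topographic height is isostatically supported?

Balancing pressure at the compensation depth: ρ_c h = (ρ_m − ρ_c) r.
h = r (ρ_m − ρ_c) / ρ_c = 15800 m × (3316 − 2672) / 2672 = 3810 m.

3810 m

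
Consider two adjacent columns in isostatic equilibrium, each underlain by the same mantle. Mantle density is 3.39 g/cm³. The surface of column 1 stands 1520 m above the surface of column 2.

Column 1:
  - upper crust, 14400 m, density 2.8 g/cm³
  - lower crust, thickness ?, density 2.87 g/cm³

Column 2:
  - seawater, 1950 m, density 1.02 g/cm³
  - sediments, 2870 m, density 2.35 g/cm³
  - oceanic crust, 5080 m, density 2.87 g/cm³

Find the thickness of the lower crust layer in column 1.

Take the compensation level at the base of the deeper column (depth z_c below the surface of column 1) and equate Σ ρ_i t_i down to z_c; mantle fills any gap and the z_c terms cancel.
Column 1: 14400×2.8 + x×2.87 + (z_c − 14400 − x)×3.39
Column 2: 1520×0 + 1950×1.02 + 2870×2.35 + 5080×2.87 + (z_c − 1520 − 9900)×3.39
The z_c×3.39 term appears on both sides and cancels. Collect the known terms of each column as K = Σ(ρt)_known − 3.39 × (depth of known layers): K_1 = 40320 − 3.39×14400 = −8496; K_2 = 23313.1 − 3.39×(1520 + 9900) = −15400.7.
Balance: K_1 − x×(3.39 − 2.87) = K_2, so x = (K_1 − K_2)/(3.39 − 2.87) = 6904.7/0.52 = 13300 m.

13300 m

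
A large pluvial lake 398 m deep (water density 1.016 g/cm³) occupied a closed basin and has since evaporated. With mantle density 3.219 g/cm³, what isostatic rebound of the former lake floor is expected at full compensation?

u = d ρ_w/ρ_m = 398 m × 1.016/3.219 = 126 m.

126 m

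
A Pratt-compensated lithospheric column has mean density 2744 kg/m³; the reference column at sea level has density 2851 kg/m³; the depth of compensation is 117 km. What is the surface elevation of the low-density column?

4.56 km

ρ_ref D = ρ (D + h) → h = D (ρ_ref − ρ)/ρ.
h = 117 km × (2851 − 2744)/2744 = 4.56 km.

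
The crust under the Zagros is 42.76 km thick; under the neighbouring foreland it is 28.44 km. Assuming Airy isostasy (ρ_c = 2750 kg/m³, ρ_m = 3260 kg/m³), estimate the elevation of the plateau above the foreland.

Excess crust Δ = 42.76 km − 28.44 km = 14.32 km, split between elevation h and root r with h + r = Δ.
Airy balance ρ_c h = (ρ_m − ρ_c) r gives r = h ρ_c/(ρ_m − ρ_c), so h (1 + ρ_c/(ρ_m − ρ_c)) = Δ, i.e. h = Δ (ρ_m − ρ_c)/ρ_m.
h = 14.32 km × 510/3260 = 2.24 km.

2.24 km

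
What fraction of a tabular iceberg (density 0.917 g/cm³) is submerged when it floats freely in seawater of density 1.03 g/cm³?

Submerged fraction = ρ_obj/ρ_fluid = 0.917/1.03 = 0.89.

0.89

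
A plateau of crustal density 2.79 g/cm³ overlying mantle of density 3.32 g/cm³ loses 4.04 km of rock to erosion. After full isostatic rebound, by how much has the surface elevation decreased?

0.645 km

Rebound u = e ρ_c/ρ_m = 4.04 km × 2.79/3.32 = 3.395 km.
Net surface drop = e − u = 4.04 km − 3.395 km = e (ρ_m − ρ_c)/ρ_m = 0.645 km.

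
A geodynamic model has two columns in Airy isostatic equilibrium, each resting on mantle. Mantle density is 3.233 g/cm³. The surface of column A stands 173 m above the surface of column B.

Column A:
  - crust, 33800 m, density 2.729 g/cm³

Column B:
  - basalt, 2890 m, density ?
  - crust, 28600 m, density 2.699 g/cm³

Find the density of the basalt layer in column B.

Take the compensation level at the base of the deeper column (depth z_c below the surface of column A) and equate Σ ρ_i t_i down to z_c; mantle fills any gap and the z_c terms cancel.
Column A: 33800×2.729 + (z_c − 33800)×3.233
Column B: 173×0 + 2890×ρ + 28600×2.699 + (z_c − 173 − 31490)×3.233
The z_c×3.233 term appears on both sides and cancels. Collect the known terms of each column as K = Σ(ρt)_known − 3.233 × (depth of known layers): K_A = 92240.2 − 3.233×33800 = −17035.2; K_B = 77191.4 − 3.233×(173 + 31490) = −25175.079.
Balance: K_A = K_B + 2890×ρ, so ρ = (K_A − K_B)/2890 = 8139.88/2890 = 2.82 g/cm³.

2.82 g/cm³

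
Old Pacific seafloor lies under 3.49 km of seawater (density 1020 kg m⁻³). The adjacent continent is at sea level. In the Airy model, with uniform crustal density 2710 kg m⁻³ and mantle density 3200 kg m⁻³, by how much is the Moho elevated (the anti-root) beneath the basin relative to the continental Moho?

12 km

By Archimedes' principle applied to the lithosphere: replacing crust with seawater at the top is compensated by replacing crust with mantle at the base: d (ρ_c − ρ_w) = a (ρ_m − ρ_c).
a = d (ρ_c − ρ_w)/(ρ_m − ρ_c) = 3.49 km × 1690/490 = 12 km.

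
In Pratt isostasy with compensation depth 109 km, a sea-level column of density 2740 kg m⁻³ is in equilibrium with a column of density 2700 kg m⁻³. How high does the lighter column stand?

1.61 km

ρ_ref D = ρ (D + h) → h = D (ρ_ref − ρ)/ρ.
h = 109 km × (2740 − 2700)/2700 = 1.61 km.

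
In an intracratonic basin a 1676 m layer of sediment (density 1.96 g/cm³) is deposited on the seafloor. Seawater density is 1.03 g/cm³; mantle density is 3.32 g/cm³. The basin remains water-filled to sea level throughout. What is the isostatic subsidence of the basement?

Submarine loading: the sediment displaces seawater, and the subsidence is in turn flooded, so s (ρ_m − ρ_w) = t (ρ_sed − ρ_w).
s = 1676 m × (1.96 − 1.03) / (3.32 − 1.03) = 681 m.

681 m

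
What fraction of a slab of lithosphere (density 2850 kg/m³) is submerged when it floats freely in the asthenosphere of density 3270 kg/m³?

0.872

Submerged fraction = ρ_obj/ρ_fluid = 2850/3270 = 0.872.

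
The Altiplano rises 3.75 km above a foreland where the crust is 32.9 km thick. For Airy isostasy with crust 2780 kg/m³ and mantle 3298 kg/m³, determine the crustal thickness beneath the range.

Root depth r = h ρ_c / (ρ_m − ρ_c) = 3.75 km × 2780 / 518 = 20.13 km.
Total thickness = T + h + r = 32.9 km + 3.75 km + 20.13 km = 56.8 km.

56.8 km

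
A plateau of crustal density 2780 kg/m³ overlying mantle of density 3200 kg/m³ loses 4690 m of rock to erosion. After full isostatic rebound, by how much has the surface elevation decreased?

Rebound u = e ρ_c/ρ_m = 4690 m × 2780/3200 = 4074 m.
Net surface drop = e − u = 4690 m − 4074 m = e (ρ_m − ρ_c)/ρ_m = 616 m.

616 m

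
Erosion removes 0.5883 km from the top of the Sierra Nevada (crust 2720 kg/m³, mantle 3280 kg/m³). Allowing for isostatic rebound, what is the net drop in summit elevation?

0.1 km

Rebound u = e ρ_c/ρ_m = 0.5883 km × 2720/3280 = 0.4879 km.
Net surface drop = e − u = 0.5883 km − 0.4879 km = e (ρ_m − ρ_c)/ρ_m = 0.1 km.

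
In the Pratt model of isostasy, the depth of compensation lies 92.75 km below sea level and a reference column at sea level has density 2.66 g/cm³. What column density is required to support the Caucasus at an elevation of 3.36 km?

Pratt balance: ρ_ref D = ρ (D + h).
ρ = ρ_ref D/(D + h) = 2.66 × 92.75 km/(92.75 km + 3.36 km) = 2.57 g/cm³.

2.57 g/cm³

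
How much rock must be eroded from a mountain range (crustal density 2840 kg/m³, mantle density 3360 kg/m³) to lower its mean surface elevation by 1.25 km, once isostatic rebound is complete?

8.08 km

Net drop Δ = e − u = e − e ρ_c/ρ_m = e (ρ_m − ρ_c)/ρ_m.
e = Δ ρ_m/(ρ_m − ρ_c) = 1.25 km × 3360/520 = 8.08 km.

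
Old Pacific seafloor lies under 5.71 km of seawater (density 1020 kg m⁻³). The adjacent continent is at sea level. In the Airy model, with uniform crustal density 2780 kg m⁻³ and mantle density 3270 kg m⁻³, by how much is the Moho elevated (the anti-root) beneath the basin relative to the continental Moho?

20.5 km

By Archimedes' principle applied to the lithosphere: replacing crust with seawater at the top is compensated by replacing crust with mantle at the base: d (ρ_c − ρ_w) = a (ρ_m − ρ_c).
a = d (ρ_c − ρ_w)/(ρ_m − ρ_c) = 5.71 km × 1760/490 = 20.5 km.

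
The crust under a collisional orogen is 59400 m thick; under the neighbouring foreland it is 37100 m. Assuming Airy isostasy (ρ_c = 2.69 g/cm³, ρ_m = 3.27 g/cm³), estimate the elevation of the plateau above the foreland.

Excess crust Δ = 59400 m − 37100 m = 22300 m, split between elevation h and root r with h + r = Δ.
Airy balance ρ_c h = (ρ_m − ρ_c) r gives r = h ρ_c/(ρ_m − ρ_c), so h (1 + ρ_c/(ρ_m − ρ_c)) = Δ, i.e. h = Δ (ρ_m − ρ_c)/ρ_m.
h = 22300 m × 0.58/3.27 = 3960 m.

3960 m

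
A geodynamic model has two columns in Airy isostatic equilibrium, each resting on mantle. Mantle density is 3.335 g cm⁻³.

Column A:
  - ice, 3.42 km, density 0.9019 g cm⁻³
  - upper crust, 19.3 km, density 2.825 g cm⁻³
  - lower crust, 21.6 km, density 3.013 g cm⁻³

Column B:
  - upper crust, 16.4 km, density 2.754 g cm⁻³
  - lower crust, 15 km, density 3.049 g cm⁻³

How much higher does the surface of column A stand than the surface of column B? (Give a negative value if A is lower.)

3.39 km

For any compensation level in the mantle, the mantle terms cancel and isostasy reduces to e = (Σt_A − Σt_B) − (Σ(ρt)_A − Σ(ρt)_B) / ρ_m.
Σt_A = 44.32 km; Σt_B = 31.4 km; Σ(ρt)_A = 122.687798; Σ(ρt)_B = 90.9006 (in km·g cm⁻³).
e = (44.32 − 31.4) − (122.687798 − 90.9006) / 3.335 = 3.39 km.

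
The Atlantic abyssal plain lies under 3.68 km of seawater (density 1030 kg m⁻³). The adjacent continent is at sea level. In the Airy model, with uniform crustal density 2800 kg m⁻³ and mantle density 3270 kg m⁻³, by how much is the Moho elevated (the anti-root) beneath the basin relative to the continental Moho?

Equating mass per unit area of the two columns: replacing crust with seawater at the top is compensated by replacing crust with mantle at the base: d (ρ_c − ρ_w) = a (ρ_m − ρ_c).
a = d (ρ_c − ρ_w)/(ρ_m − ρ_c) = 3.68 km × 1770/470 = 13.9 km.

13.9 km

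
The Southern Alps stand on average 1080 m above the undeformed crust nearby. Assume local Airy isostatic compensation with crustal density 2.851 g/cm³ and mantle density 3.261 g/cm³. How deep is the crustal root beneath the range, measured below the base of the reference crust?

By Archimedes' principle applied to the lithosphere: the weight of the topography is balanced by the buoyancy of the root, ρ_c h = (ρ_m − ρ_c) r.
r = h · ρ_c / (ρ_m − ρ_c) = 1080 m × 2.851 / (3.261 − 2.851) = 7510 m.

7510 m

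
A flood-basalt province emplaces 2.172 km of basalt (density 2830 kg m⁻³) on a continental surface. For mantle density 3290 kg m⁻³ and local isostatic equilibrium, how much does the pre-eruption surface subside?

Subaerial loading: s = t ρ_load / ρ_m.
s = 2.172 km × 2830/3290 = 1.87 km.

1.87 km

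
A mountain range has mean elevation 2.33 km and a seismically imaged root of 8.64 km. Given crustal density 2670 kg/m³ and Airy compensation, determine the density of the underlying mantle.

Airy balance: ρ_c h = (ρ_m − ρ_c) r → ρ_m = ρ_c (1 + h/r).
ρ_m = 2670 × (1 + 2.33 km/8.64 km) = 3390 kg/m³.

3390 kg/m³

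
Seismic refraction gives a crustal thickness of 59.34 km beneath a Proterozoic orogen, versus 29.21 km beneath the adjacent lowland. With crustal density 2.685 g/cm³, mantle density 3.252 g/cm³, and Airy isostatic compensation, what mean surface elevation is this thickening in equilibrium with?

5.25 km

Excess crust Δ = 59.34 km − 29.21 km = 30.13 km, split between elevation h and root r with h + r = Δ.
Airy balance ρ_c h = (ρ_m − ρ_c) r gives r = h ρ_c/(ρ_m − ρ_c), so h (1 + ρ_c/(ρ_m − ρ_c)) = Δ, i.e. h = Δ (ρ_m − ρ_c)/ρ_m.
h = 30.13 km × 0.567/3.252 = 5.25 km.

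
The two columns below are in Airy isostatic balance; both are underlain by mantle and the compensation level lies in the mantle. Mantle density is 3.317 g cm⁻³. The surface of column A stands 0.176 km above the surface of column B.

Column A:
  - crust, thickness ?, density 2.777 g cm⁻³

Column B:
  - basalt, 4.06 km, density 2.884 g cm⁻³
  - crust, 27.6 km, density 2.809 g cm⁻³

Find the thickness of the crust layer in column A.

30.3 km

Take the compensation level at the base of the deeper column (depth z_c below the surface of column A) and equate Σ ρ_i t_i down to z_c; mantle fills any gap and the z_c terms cancel.
Column A: x×2.777 + (z_c − 0 − x)×3.317
Column B: 0.176×0 + 4.06×2.884 + 27.6×2.809 + (z_c − 0.176 − 31.66)×3.317
The z_c×3.317 term appears on both sides and cancels. Collect the known terms of each column as K = Σ(ρt)_known − 3.317 × (depth of known layers): K_A = 0 − 3.317×0 = 0; K_B = 89.23744 − 3.317×(0.176 + 31.66) = −16.362572.
Balance: K_A − x×(3.317 − 2.777) = K_B, so x = (K_A − K_B)/(3.317 − 2.777) = 16.3626/0.54 = 30.3 km.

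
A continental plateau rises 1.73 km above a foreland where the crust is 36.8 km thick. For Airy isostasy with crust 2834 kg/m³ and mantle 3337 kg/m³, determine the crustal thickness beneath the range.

48.3 km

Root depth r = h ρ_c / (ρ_m − ρ_c) = 1.73 km × 2834 / 503 = 9.747 km.
Total thickness = T + h + r = 36.8 km + 1.73 km + 9.747 km = 48.3 km.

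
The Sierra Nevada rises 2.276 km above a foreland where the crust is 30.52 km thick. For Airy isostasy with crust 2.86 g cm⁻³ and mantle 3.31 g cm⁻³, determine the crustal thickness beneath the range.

47.3 km

Root depth r = h ρ_c / (ρ_m − ρ_c) = 2.276 km × 2.86 / 0.45 = 14.47 km.
Total thickness = T + h + r = 30.52 km + 2.276 km + 14.47 km = 47.3 km.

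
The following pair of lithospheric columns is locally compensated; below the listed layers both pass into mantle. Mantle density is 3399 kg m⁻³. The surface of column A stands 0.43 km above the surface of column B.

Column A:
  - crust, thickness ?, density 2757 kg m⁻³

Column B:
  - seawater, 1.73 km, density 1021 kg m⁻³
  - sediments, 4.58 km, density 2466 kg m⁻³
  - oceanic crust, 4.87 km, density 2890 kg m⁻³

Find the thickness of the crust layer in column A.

Take the compensation level at the base of the deeper column (depth z_c below the surface of column A) and equate Σ ρ_i t_i down to z_c; mantle fills any gap and the z_c terms cancel.
Column A: x×2757 + (z_c − 0 − x)×3399
Column B: 0.43×0 + 1.73×1021 + 4.58×2466 + 4.87×2890 + (z_c − 0.43 − 11.18)×3399
The z_c×3399 term appears on both sides and cancels. Collect the known terms of each column as K = Σ(ρt)_known − 3399 × (depth of known layers): K_A = 0 − 3399×0 = 0; K_B = 27134.91 − 3399×(0.43 + 11.18) = −12327.48.
Balance: K_A − x×(3399 − 2757) = K_B, so x = (K_A − K_B)/(3399 − 2757) = 12327.5/642 = 19.2 km.

19.2 km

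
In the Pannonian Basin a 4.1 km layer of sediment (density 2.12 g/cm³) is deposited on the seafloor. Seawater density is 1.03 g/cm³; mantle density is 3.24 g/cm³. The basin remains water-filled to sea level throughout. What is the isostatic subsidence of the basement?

Submarine loading: the sediment displaces seawater, and the subsidence is in turn flooded, so s (ρ_m − ρ_w) = t (ρ_sed − ρ_w).
s = 4.1 km × (2.12 − 1.03) / (3.24 − 1.03) = 2.02 km.

2.02 km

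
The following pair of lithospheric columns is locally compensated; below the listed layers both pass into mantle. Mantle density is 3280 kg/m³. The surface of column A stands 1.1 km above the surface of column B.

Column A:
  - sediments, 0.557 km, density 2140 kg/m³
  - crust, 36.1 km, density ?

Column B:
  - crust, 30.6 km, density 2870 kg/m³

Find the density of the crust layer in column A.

Take the compensation level at the base of the deeper column (depth z_c below the surface of column A) and equate Σ ρ_i t_i down to z_c; mantle fills any gap and the z_c terms cancel.
Column A: 0.557×2140 + 36.1×ρ + (z_c − 36.657)×3280
Column B: 1.1×0 + 30.6×2870 + (z_c − 1.1 − 30.6)×3280
The z_c×3280 term appears on both sides and cancels. Collect the known terms of each column as K = Σ(ρt)_known − 3280 × (depth of known layers): K_A = 1191.98 − 3280×36.657 = −119042.98; K_B = 87822 − 3280×(1.1 + 30.6) = −16154.
Balance: K_A + 36.1×ρ = K_B, so ρ = (K_B − K_A)/36.1 = 102889/36.1 = 2850 kg/m³.

2850 kg/m³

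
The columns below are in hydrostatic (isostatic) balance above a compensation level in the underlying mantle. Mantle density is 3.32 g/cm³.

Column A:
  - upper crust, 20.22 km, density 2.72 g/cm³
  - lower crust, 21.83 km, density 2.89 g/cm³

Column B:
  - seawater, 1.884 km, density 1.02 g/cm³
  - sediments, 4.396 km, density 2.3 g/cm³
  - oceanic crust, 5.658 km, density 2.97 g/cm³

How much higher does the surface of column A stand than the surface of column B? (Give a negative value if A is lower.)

3.23 km

For any compensation level in the mantle, the mantle terms cancel and isostasy reduces to e = (Σt_A − Σt_B) − (Σ(ρt)_A − Σ(ρt)_B) / ρ_m.
Σt_A = 42.05 km; Σt_B = 11.938 km; Σ(ρt)_A = 118.0871; Σ(ρt)_B = 28.83674 (in km·g/cm³).
e = (42.05 − 11.938) − (118.0871 − 28.83674) / 3.32 = 3.23 km.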